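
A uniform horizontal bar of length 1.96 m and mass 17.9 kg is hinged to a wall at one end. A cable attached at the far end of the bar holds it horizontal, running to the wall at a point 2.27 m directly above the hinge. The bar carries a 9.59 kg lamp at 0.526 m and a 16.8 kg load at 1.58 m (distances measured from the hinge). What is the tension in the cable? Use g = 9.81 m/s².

T ≈ 325 N

Taking torques about the hinge:
Beam weight: 17.9 × 9.81 = 175.6 N down at 0.98 m → arm 0.98 m, τ = 175.6 × 0.98 = 172.1 N·m clockwise.
Lamp: 9.59 × 9.81 = 94.08 N down at 0.526 m → arm 0.526 m, τ = 94.08 × 0.526 = 49.49 N·m clockwise.
Load: 16.8 × 9.81 = 164.8 N down at 1.58 m → arm 1.58 m, τ = 164.8 × 1.58 = 260.4 N·m clockwise.
Total clockwise load moment = 482 N·m.
The cable tension T acts at 1.96 m; only its component perpendicular to the bar, T sinθ, produces torque. sinθ = h/√(h²+d²) = 2.27/√(2.27²+1.96²) = 0.7569.
Στ = 0 ⇒ T × 1.96 × 0.7569 = 482 ⇒ T = 482 / 1.484 = 325 N.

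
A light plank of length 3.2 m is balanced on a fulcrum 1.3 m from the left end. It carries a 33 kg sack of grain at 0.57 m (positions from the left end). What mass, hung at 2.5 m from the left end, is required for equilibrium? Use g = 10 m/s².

m ≈ 20.1 kg

Sum moments about the fulcrum (at 1.3 m from the left end) (the support reaction has zero arm there).
Sack of grain: 33 × 10 = 330 N down at 0.57 m → arm 0.73 m, τ = 330 × 0.73 = 240.9 N·m counterclockwise.
Net moment of known loads = 240.9 N·m counterclockwise.
An unknown mass m at 2.5 m has arm 1.2 m; its moment is m·g·1.2 clockwise.
Στ = 0 ⇒ m × 10 × 1.2 = 240.9 ⇒ m = 240.9 / (10 × 1.2) = 20.1 kg.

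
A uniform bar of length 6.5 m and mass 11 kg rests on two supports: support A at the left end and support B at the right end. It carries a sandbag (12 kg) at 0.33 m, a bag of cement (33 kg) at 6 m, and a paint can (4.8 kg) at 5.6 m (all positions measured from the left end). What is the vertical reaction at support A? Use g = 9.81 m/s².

Take moments about support B.
Beam weight: 11 × 9.81 = 107.9 N down at 3.25 m → arm 3.25 m, τ = 107.9 × 3.25 = 350.7 N·m counterclockwise.
Sandbag: 12 × 9.81 = 117.7 N down at 0.33 m → arm 6.17 m, τ = 117.7 × 6.17 = 726.2 N·m counterclockwise.
Bag of cement: 33 × 9.81 = 323.7 N down at 6 m → arm 0.5 m, τ = 323.7 × 0.5 = 161.8 N·m counterclockwise.
Paint can: 4.8 × 9.81 = 47.09 N down at 5.6 m → arm 0.9 m, τ = 47.09 × 0.9 = 42.38 N·m counterclockwise.
Net load moment about support B = 1281 N·m counterclockwise.
Reaction R at support A is upward at 0 m, arm 6.5 m → moment R × 6.5 clockwise.
Setting net torque to zero: R × 6.5 = 1281 → R = 197 N.

R_A ≈ 197 N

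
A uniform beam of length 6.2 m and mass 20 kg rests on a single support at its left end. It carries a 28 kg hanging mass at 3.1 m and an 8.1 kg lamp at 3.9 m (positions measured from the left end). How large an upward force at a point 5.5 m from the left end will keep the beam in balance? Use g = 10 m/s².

About the left end:
Beam weight: 20 × 10 = 200 N down at 3.1 m → arm 3.1 m, τ = 200 × 3.1 = 620 N·m clockwise.
Hanging mass: 28 × 10 = 280 N down at 3.1 m → arm 3.1 m, τ = 280 × 3.1 = 868 N·m clockwise.
Lamp: 8.1 × 10 = 81 N down at 3.9 m → arm 3.9 m, τ = 81 × 3.9 = 315.9 N·m clockwise.
Net moment of the loads = 1804 N·m clockwise.
The upward force F acts at a point 5.5 m from the left end, arm 5.5 m, giving F × 5.5 counterclockwise.
Στ = 0 ⇒ F × 5.5 = 1804 ⇒ F = 1804 / 5.5 = 328 N.

F ≈ 328 N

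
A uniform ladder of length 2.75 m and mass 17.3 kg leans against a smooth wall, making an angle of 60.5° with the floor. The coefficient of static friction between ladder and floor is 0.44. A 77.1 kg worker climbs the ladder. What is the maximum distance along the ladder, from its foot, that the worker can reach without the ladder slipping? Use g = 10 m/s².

d ≈ 2.31 m

Take moments about the foot of the ladder.
Ladder weight 17.3×10 = 173 N acts at 1.375 m along the ladder; its horizontal arm is 1.375·cos60.5° = 0.6771 m → τ = 117.1 N·m clockwise.
Worker weight 77.1×10 = 771 N at distance d → arm d·cos60.5° → τ = 771·d·0.4924 clockwise.
Wall normal N at the top has arm L sinθ = 2.393 m counterclockwise, so Στ = 0 gives N·2.393 = 117.1 + 379.6·d.
ΣFy = 0 ⇒ N_floor = 944 N, so the maximum friction is μ_s·N_floor = 0.44×944 = 415.4 N. ΣFx = 0 ⇒ N_wall = f, so at the slipping point N = 415.4 N.
Substituting: 415.4×2.393 = 117.1 + 379.6·d ⇒ d = (994.1 − 117.1) / 379.6 = 2.31 m.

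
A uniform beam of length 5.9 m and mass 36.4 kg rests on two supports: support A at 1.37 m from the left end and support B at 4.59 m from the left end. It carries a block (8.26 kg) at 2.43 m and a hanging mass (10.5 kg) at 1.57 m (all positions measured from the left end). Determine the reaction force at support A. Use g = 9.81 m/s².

R_A ≈ 333 N

About support B:
Beam weight: 36.4 × 9.81 = 357.1 N down at 2.95 m → arm 1.64 m, τ = 357.1 × 1.64 = 585.6 N·m counterclockwise.
Block: 8.26 × 9.81 = 81.03 N down at 2.43 m → arm 2.16 m, τ = 81.03 × 2.16 = 175 N·m counterclockwise.
Hanging mass: 10.5 × 9.81 = 103 N down at 1.57 m → arm 3.02 m, τ = 103 × 3.02 = 311.1 N·m counterclockwise.
Net load moment about support B = 1072 N·m counterclockwise.
Reaction R at support A is upward at 1.37 m, arm 3.22 m → moment R × 3.22 clockwise.
For rotational equilibrium, R × 3.22 = 1072, so R = 333 N.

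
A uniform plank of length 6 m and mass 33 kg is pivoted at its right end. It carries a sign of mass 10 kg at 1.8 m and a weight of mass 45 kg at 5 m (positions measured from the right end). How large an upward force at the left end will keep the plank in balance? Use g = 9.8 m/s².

Taking torques about the right end:
Beam weight: 33 × 9.8 = 323.4 N down at 3 m → arm 3 m, τ = 323.4 × 3 = 970.2 N·m counterclockwise.
Sign: 10 × 9.8 = 98 N down at 1.8 m → arm 1.8 m, τ = 98 × 1.8 = 176.4 N·m counterclockwise.
Weight: 45 × 9.8 = 441 N down at 5 m → arm 5 m, τ = 441 × 5 = 2205 N·m counterclockwise.
Net moment of the loads = 3352 N·m counterclockwise.
The upward force F acts at the left end, arm 6 m, giving F × 6 clockwise.
Setting net torque to zero: F × 6 = 3352 → F = 3352 / 6 = 559 N.

F ≈ 559 N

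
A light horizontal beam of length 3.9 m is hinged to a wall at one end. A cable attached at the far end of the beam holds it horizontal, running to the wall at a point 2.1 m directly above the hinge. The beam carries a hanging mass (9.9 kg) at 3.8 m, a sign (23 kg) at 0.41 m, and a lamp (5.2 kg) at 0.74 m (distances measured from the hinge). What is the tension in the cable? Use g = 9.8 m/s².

Take moments about the hinge.
Hanging mass: 9.9 × 9.8 = 97.02 N down at 3.8 m → arm 3.8 m, τ = 97.02 × 3.8 = 368.7 N·m clockwise.
Sign: 23 × 9.8 = 225.4 N down at 0.41 m → arm 0.41 m, τ = 225.4 × 0.41 = 92.41 N·m clockwise.
Lamp: 5.2 × 9.8 = 50.96 N down at 0.74 m → arm 0.74 m, τ = 50.96 × 0.74 = 37.71 N·m clockwise.
Total clockwise load moment = 498.8 N·m.
The cable tension T acts at 3.9 m; only its component perpendicular to the beam, T sinθ, produces torque. sinθ = h/√(h²+d²) = 2.1/√(2.1²+3.9²) = 0.4741.
Setting net torque to zero: T × 3.9 × 0.4741 = 498.8 → T = 498.8 / 1.849 = 270 N.

T ≈ 270 N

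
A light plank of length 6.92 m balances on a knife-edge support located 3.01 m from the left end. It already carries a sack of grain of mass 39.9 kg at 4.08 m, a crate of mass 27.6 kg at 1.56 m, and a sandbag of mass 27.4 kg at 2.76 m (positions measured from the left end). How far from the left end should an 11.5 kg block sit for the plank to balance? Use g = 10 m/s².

Choose the knife-edge support (at 3.01 m from the left end) as the axis so the support reaction has zero arm there.
Sack of grain: 39.9 × 10 = 399 N down at 4.08 m → arm 1.07 m, τ = 399 × 1.07 = 426.9 N·m clockwise.
Crate: 27.6 × 10 = 276 N down at 1.56 m → arm 1.45 m, τ = 276 × 1.45 = 400.2 N·m counterclockwise.
Sandbag: 27.4 × 10 = 274 N down at 2.76 m → arm 0.25 m, τ = 274 × 0.25 = 68.5 N·m counterclockwise.
Net moment of existing loads = 41.8 N·m counterclockwise.
The block weighs 11.5 × 10 = 115 N and must supply an equal clockwise moment, so its lever arm about the knife-edge support is 41.8 / 115 = 0.363 m.
That puts it at 3.01 + 0.363 = 3.37 m from the left end.

x ≈ 3.37 m from the left end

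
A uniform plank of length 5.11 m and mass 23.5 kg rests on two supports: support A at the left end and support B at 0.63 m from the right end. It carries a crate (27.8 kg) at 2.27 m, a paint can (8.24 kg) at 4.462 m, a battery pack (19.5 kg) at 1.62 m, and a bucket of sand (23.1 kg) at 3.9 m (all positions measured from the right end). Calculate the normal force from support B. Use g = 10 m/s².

About support A:
Beam weight: 23.5 × 10 = 235 N down at 2.555 m → arm 2.555 m, τ = 235 × 2.555 = 600.4 N·m clockwise.
Crate: 27.8 × 10 = 278 N down at 2.27 m → arm 2.84 m, τ = 278 × 2.84 = 789.5 N·m clockwise.
Paint can: 8.24 × 10 = 82.4 N down at 4.462 m → arm 0.648 m, τ = 82.4 × 0.648 = 53.4 N·m clockwise.
Battery pack: 19.5 × 10 = 195 N down at 1.62 m → arm 3.49 m, τ = 195 × 3.49 = 680.6 N·m clockwise.
Bucket of sand: 23.1 × 10 = 231 N down at 3.9 m → arm 1.21 m, τ = 231 × 1.21 = 279.5 N·m clockwise.
Net load moment about support A = 2403 N·m clockwise.
Reaction R at support B is upward at 0.63 m, arm 4.48 m → moment R × 4.48 counterclockwise.
Setting net torque to zero: R × 4.48 = 2403 → R = 536 N.

R_B ≈ 536 N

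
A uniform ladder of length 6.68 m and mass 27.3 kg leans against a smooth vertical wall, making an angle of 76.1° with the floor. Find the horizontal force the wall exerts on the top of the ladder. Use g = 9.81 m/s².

N_wall ≈ 33.1 N

Sum moments about the foot of the ladder (the floor normal and friction both act there and drop out).
Ladder weight 27.3×9.81 = 267.8 N acts at 3.34 m along the ladder; its horizontal arm is 3.34·cos76.1° = 0.8024 m → τ = 214.9 N·m clockwise.
Wall normal N acts horizontally at the top; its moment arm is the height L sinθ = 6.68·sin76.1° = 6.484 m, counterclockwise.
Balancing moments: N × 6.484 = 214.9, giving N = 33.1 N.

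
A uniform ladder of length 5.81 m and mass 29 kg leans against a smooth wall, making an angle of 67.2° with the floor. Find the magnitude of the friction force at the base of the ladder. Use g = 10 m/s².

Take moments about the foot of the ladder.
Ladder weight 29×10 = 290 N acts at 2.905 m along the ladder; its horizontal arm is 2.905·cos67.2° = 1.126 m → τ = 326.5 N·m clockwise.
Wall normal N acts horizontally at the top; its moment arm is the height L sinθ = 5.81·sin67.2° = 5.356 m, counterclockwise.
For rotational equilibrium, N × 5.356 = 326.5, so N = 61 N.
ΣFx = 0: friction at the foot balances the wall's push, so f = N_wall = 61 N.

f ≈ 61 N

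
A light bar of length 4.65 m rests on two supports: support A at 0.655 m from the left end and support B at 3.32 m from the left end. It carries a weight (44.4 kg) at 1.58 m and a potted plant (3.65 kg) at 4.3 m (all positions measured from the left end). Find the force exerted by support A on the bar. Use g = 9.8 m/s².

Taking torques about support B:
Weight: 44.4 × 9.8 = 435.1 N down at 1.58 m → arm 1.74 m, τ = 435.1 × 1.74 = 757.1 N·m counterclockwise.
Potted plant: 3.65 × 9.8 = 35.77 N down at 4.3 m → arm 0.98 m, τ = 35.77 × 0.98 = 35.05 N·m clockwise.
Net load moment about support B = 722.1 N·m counterclockwise.
Reaction R at support A is upward at 0.655 m, arm 2.665 m → moment R × 2.665 clockwise.
Balancing moments: R × 2.665 = 722.1, giving R = 271 N.

R_A ≈ 271 N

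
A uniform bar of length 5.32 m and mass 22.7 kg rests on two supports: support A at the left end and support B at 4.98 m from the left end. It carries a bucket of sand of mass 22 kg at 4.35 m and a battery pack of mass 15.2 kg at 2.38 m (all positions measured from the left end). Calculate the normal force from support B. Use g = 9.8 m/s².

R_B ≈ 378 N

Sum moments about support A (its reaction then has zero moment arm).
Beam weight: 22.7 × 9.8 = 222.5 N down at 2.66 m → arm 2.66 m, τ = 222.5 × 2.66 = 591.9 N·m clockwise.
Bucket of sand: 22 × 9.8 = 215.6 N down at 4.35 m → arm 4.35 m, τ = 215.6 × 4.35 = 937.9 N·m clockwise.
Battery pack: 15.2 × 9.8 = 149 N down at 2.38 m → arm 2.38 m, τ = 149 × 2.38 = 354.6 N·m clockwise.
Net load moment about support A = 1884 N·m clockwise.
Reaction R at support B is upward at 4.98 m, arm 4.98 m → moment R × 4.98 counterclockwise.
Balancing moments: R × 4.98 = 1884, giving R = 378 N.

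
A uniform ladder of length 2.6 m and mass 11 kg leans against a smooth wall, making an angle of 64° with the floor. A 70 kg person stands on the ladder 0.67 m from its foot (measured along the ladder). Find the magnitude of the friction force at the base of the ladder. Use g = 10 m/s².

Take moments about the foot of the ladder.
Ladder weight 11×10 = 110 N acts at 1.3 m along the ladder; its horizontal arm is 1.3·cos64° = 0.5699 m → τ = 62.69 N·m clockwise.
Person: 70×10 = 700 N at 0.67 m → arm 0.2937 m → τ = 205.6 N·m clockwise.
Wall normal N acts horizontally at the top; its moment arm is the height L sinθ = 2.6·sin64° = 2.337 m, counterclockwise.
Στ = 0 ⇒ N × 2.337 = 268.3 ⇒ N = 115 N.
ΣFx = 0: friction at the foot balances the wall's push, so f = N_wall = 115 N.

f ≈ 115 N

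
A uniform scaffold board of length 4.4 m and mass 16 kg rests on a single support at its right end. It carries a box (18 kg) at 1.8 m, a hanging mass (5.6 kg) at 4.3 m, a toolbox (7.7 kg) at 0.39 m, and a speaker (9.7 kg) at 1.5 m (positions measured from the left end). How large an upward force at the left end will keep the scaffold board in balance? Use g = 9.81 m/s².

F ≈ 316 N

About the right end:
Beam weight: 16 × 9.81 = 157 N down at 2.2 m → arm 2.2 m, τ = 157 × 2.2 = 345.4 N·m counterclockwise.
Box: 18 × 9.81 = 176.6 N down at 1.8 m → arm 2.6 m, τ = 176.6 × 2.6 = 459.2 N·m counterclockwise.
Hanging mass: 5.6 × 9.81 = 54.94 N down at 4.3 m → arm 0.1 m, τ = 54.94 × 0.1 = 5.494 N·m counterclockwise.
Toolbox: 7.7 × 9.81 = 75.54 N down at 0.39 m → arm 4.01 m, τ = 75.54 × 4.01 = 302.9 N·m counterclockwise.
Speaker: 9.7 × 9.81 = 95.16 N down at 1.5 m → arm 2.9 m, τ = 95.16 × 2.9 = 276 N·m counterclockwise.
Net moment of the loads = 1389 N·m counterclockwise.
The upward force F acts at the left end, arm 4.4 m, giving F × 4.4 clockwise.
For rotational equilibrium, F × 4.4 = 1389, so F = 1389 / 4.4 = 316 N.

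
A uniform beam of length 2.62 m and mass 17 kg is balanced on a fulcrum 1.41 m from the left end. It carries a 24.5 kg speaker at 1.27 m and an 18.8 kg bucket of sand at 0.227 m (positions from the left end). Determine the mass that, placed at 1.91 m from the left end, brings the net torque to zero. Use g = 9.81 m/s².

Taking torques about the fulcrum (at 1.41 m from the left end):
Beam weight: 17 × 9.81 = 166.8 N down at 1.31 m → arm 0.1 m, τ = 166.8 × 0.1 = 16.68 N·m counterclockwise.
Speaker: 24.5 × 9.81 = 240.3 N down at 1.27 m → arm 0.14 m, τ = 240.3 × 0.14 = 33.64 N·m counterclockwise.
Bucket of sand: 18.8 × 9.81 = 184.4 N down at 0.227 m → arm 1.183 m, τ = 184.4 × 1.183 = 218.1 N·m counterclockwise.
Net moment of known loads = 268.4 N·m counterclockwise.
An unknown mass m at 1.91 m has arm 0.5 m; its moment is m·g·0.5 clockwise.
For rotational equilibrium, m × 9.81 × 0.5 = 268.4, so m = 268.4 / (9.81 × 0.5) = 54.7 kg.

m ≈ 54.7 kg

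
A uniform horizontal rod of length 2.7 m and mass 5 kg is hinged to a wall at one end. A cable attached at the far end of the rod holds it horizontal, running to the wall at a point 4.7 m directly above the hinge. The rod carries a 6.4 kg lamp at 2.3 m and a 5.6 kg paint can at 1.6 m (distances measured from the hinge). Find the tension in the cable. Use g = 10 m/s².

T ≈ 130 N

Sum moments about the hinge (the unknown hinge reaction has zero arm there).
Beam weight: 5 × 10 = 50 N down at 1.35 m → arm 1.35 m, τ = 50 × 1.35 = 67.5 N·m clockwise.
Lamp: 6.4 × 10 = 64 N down at 2.3 m → arm 2.3 m, τ = 64 × 2.3 = 147.2 N·m clockwise.
Paint can: 5.6 × 10 = 56 N down at 1.6 m → arm 1.6 m, τ = 56 × 1.6 = 89.6 N·m clockwise.
Total clockwise load moment = 304.3 N·m.
The cable tension T acts at 2.7 m; only its component perpendicular to the rod, T sinθ, produces torque. sinθ = h/√(h²+d²) = 4.7/√(4.7²+2.7²) = 0.8671.
Balancing moments: T × 2.7 × 0.8671 = 304.3, giving T = 304.3 / 2.341 = 130 N.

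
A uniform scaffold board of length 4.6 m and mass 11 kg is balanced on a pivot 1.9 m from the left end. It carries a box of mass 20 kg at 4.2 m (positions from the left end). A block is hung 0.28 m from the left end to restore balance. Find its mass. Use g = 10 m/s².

Choose the pivot (at 1.9 m from the left end) as the axis so the support reaction has zero arm there.
Beam weight: 11 × 10 = 110 N down at 2.3 m → arm 0.4 m, τ = 110 × 0.4 = 44 N·m clockwise.
Box: 20 × 10 = 200 N down at 4.2 m → arm 2.3 m, τ = 200 × 2.3 = 460 N·m clockwise.
Net moment of known loads = 504 N·m clockwise.
An unknown mass m at 0.28 m has arm 1.62 m; its moment is m·g·1.62 counterclockwise.
Balancing moments: m × 10 × 1.62 = 504, giving m = 504 / (10 × 1.62) = 31.1 kg.

m ≈ 31.1 kg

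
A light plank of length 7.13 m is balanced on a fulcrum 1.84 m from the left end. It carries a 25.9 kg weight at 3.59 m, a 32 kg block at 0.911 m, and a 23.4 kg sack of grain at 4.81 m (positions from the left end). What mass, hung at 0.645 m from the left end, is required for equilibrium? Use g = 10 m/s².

m ≈ 71.2 kg

Taking torques about the fulcrum (at 1.84 m from the left end):
Weight: 25.9 × 10 = 259 N down at 3.59 m → arm 1.75 m, τ = 259 × 1.75 = 453.2 N·m clockwise.
Block: 32 × 10 = 320 N down at 0.911 m → arm 0.929 m, τ = 320 × 0.929 = 297.3 N·m counterclockwise.
Sack of grain: 23.4 × 10 = 234 N down at 4.81 m → arm 2.97 m, τ = 234 × 2.97 = 695 N·m clockwise.
Net moment of known loads = 850.9 N·m clockwise.
An unknown mass m at 0.645 m has arm 1.195 m; its moment is m·g·1.195 counterclockwise.
Balancing moments: m × 10 × 1.195 = 850.9, giving m = 850.9 / (10 × 1.195) = 71.2 kg.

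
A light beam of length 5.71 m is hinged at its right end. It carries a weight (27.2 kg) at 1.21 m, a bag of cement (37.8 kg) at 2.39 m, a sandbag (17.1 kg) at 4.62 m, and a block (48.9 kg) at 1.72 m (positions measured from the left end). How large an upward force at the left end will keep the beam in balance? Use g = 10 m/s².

F ≈ 808 N

Taking torques about the right end:
Weight: 27.2 × 10 = 272 N down at 1.21 m → arm 4.5 m, τ = 272 × 4.5 = 1224 N·m counterclockwise.
Bag of cement: 37.8 × 10 = 378 N down at 2.39 m → arm 3.32 m, τ = 378 × 3.32 = 1255 N·m counterclockwise.
Sandbag: 17.1 × 10 = 171 N down at 4.62 m → arm 1.09 m, τ = 171 × 1.09 = 186.4 N·m counterclockwise.
Block: 48.9 × 10 = 489 N down at 1.72 m → arm 3.99 m, τ = 489 × 3.99 = 1951 N·m counterclockwise.
Net moment of the loads = 4616 N·m counterclockwise.
The upward force F acts at the left end, arm 5.71 m, giving F × 5.71 clockwise.
Setting net torque to zero: F × 5.71 = 4616 → F = 4616 / 5.71 = 808 N.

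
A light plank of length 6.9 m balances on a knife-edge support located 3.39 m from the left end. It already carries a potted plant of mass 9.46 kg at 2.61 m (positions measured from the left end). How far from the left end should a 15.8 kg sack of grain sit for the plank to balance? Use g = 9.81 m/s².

x ≈ 3.86 m from the left end

About the knife-edge support (at 3.39 m from the left end):
Potted plant: 9.46 × 9.81 = 92.8 N down at 2.61 m → arm 0.78 m, τ = 92.8 × 0.78 = 72.38 N·m counterclockwise.
Net moment of existing loads = 72.38 N·m counterclockwise.
The sack of grain weighs 15.8 × 9.81 = 155 N and must supply an equal clockwise moment, so its lever arm about the knife-edge support is 72.38 / 155 = 0.467 m.
That puts it at 3.39 + 0.467 = 3.86 m from the left end.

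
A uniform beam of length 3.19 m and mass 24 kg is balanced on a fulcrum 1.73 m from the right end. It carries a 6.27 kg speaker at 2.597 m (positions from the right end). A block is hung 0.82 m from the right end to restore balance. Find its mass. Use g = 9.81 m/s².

m ≈ 2.41 kg

Sum moments about the fulcrum (at 1.73 m from the right end) (the support reaction has zero arm there).
Beam weight: 24 × 9.81 = 235.4 N down at 1.595 m → arm 0.135 m, τ = 235.4 × 0.135 = 31.78 N·m clockwise.
Speaker: 6.27 × 9.81 = 61.51 N down at 2.597 m → arm 0.867 m, τ = 61.51 × 0.867 = 53.33 N·m counterclockwise.
Net moment of known loads = 21.55 N·m counterclockwise.
An unknown mass m at 0.82 m has arm 0.91 m; its moment is m·g·0.91 clockwise.
Στ = 0 ⇒ m × 9.81 × 0.91 = 21.55 ⇒ m = 21.55 / (9.81 × 0.91) = 2.41 kg.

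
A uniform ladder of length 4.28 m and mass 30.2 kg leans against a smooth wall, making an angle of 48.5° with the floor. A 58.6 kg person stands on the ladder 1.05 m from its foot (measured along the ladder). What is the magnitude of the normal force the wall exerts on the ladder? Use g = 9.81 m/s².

Sum moments about the foot of the ladder (the floor normal and friction both act there and drop out).
Ladder weight 30.2×9.81 = 296.3 N acts at 2.14 m along the ladder; its horizontal arm is 2.14·cos48.5° = 1.418 m → τ = 420.2 N·m clockwise.
Person: 58.6×9.81 = 574.9 N at 1.05 m → arm 0.6958 m → τ = 400 N·m clockwise.
Wall normal N acts horizontally at the top; its moment arm is the height L sinθ = 4.28·sin48.5° = 3.206 m, counterclockwise.
Στ = 0 ⇒ N × 3.206 = 820.2 ⇒ N = 256 N.

N_wall ≈ 256 N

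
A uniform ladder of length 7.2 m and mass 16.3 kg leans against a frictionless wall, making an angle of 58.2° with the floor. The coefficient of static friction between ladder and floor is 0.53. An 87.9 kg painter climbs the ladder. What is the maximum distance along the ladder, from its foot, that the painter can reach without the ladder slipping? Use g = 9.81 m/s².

Taking torques about the foot of the ladder:
Ladder weight 16.3×9.81 = 159.9 N acts at 3.6 m along the ladder; its horizontal arm is 3.6·cos58.2° = 1.897 m → τ = 303.3 N·m clockwise.
Painter weight 87.9×9.81 = 862.3 N at distance d → arm d·cos58.2° → τ = 862.3·d·0.527 clockwise.
Wall normal N at the top has arm L sinθ = 6.119 m counterclockwise, so Στ = 0 gives N·6.119 = 303.3 + 454.4·d.
ΣFy = 0 ⇒ N_floor = 1022 N, so the maximum friction is μ_s·N_floor = 0.53×1022 = 541.7 N. ΣFx = 0 ⇒ N_wall = f, so at the slipping point N = 541.7 N.
Substituting: 541.7×6.119 = 303.3 + 454.4·d ⇒ d = (3315 − 303.3) / 454.4 = 6.63 m.

d ≈ 6.63 m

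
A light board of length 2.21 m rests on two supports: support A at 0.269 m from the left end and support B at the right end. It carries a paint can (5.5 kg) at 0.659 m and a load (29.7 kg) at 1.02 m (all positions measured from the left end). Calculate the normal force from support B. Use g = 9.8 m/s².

Choose support A as the axis so its reaction then has zero moment arm.
Paint can: 5.5 × 9.8 = 53.9 N down at 0.659 m → arm 0.39 m, τ = 53.9 × 0.39 = 21.02 N·m clockwise.
Load: 29.7 × 9.8 = 291.1 N down at 1.02 m → arm 0.751 m, τ = 291.1 × 0.751 = 218.6 N·m clockwise.
Net load moment about support A = 239.6 N·m clockwise.
Reaction R at support B is upward at 2.21 m, arm 1.941 m → moment R × 1.941 counterclockwise.
Balancing moments: R × 1.941 = 239.6, giving R = 123 N.

R_B ≈ 123 N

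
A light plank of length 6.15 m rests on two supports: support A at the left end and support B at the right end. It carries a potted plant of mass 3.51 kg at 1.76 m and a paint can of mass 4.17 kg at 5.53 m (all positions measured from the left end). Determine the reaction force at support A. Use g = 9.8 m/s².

R_A ≈ 28.7 N

Sum moments about support B (its reaction then has zero moment arm).
Potted plant: 3.51 × 9.8 = 34.4 N down at 1.76 m → arm 4.39 m, τ = 34.4 × 4.39 = 151 N·m counterclockwise.
Paint can: 4.17 × 9.8 = 40.87 N down at 5.53 m → arm 0.62 m, τ = 40.87 × 0.62 = 25.34 N·m counterclockwise.
Net load moment about support B = 176.3 N·m counterclockwise.
Reaction R at support A is upward at 0 m, arm 6.15 m → moment R × 6.15 clockwise.
Balancing moments: R × 6.15 = 176.3, giving R = 28.7 N.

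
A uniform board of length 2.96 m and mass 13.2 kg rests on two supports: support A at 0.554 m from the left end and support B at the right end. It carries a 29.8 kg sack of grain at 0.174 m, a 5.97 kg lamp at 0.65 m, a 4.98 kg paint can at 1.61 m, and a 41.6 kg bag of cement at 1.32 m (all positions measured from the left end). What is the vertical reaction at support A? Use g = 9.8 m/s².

R_A ≈ 779 N

Take moments about support B.
Beam weight: 13.2 × 9.8 = 129.4 N down at 1.48 m → arm 1.48 m, τ = 129.4 × 1.48 = 191.5 N·m counterclockwise.
Sack of grain: 29.8 × 9.8 = 292 N down at 0.174 m → arm 2.786 m, τ = 292 × 2.786 = 813.5 N·m counterclockwise.
Lamp: 5.97 × 9.8 = 58.51 N down at 0.65 m → arm 2.31 m, τ = 58.51 × 2.31 = 135.2 N·m counterclockwise.
Paint can: 4.98 × 9.8 = 48.8 N down at 1.61 m → arm 1.35 m, τ = 48.8 × 1.35 = 65.88 N·m counterclockwise.
Bag of cement: 41.6 × 9.8 = 407.7 N down at 1.32 m → arm 1.64 m, τ = 407.7 × 1.64 = 668.6 N·m counterclockwise.
Net load moment about support B = 1875 N·m counterclockwise.
Reaction R at support A is upward at 0.554 m, arm 2.406 m → moment R × 2.406 clockwise.
Στ = 0 ⇒ R × 2.406 = 1875 ⇒ R = 779 N.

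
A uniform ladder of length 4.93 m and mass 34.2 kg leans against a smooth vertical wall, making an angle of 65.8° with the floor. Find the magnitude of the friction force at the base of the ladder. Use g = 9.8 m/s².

Taking torques about the foot of the ladder:
Ladder weight 34.2×9.8 = 335.2 N acts at 2.465 m along the ladder; its horizontal arm is 2.465·cos65.8° = 1.01 m → τ = 338.6 N·m clockwise.
Wall normal N acts horizontally at the top; its moment arm is the height L sinθ = 4.93·sin65.8° = 4.497 m, counterclockwise.
Στ = 0 ⇒ N × 4.497 = 338.6 ⇒ N = 75.3 N.
ΣFx = 0: friction at the foot balances the wall's push, so f = N_wall = 75.3 N.

f ≈ 75.3 N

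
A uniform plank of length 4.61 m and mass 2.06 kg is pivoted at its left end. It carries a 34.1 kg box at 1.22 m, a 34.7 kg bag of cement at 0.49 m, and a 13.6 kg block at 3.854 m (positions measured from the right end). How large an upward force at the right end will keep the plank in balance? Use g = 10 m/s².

Taking torques about the left end:
Beam weight: 2.06 × 10 = 20.6 N down at 2.305 m → arm 2.305 m, τ = 20.6 × 2.305 = 47.48 N·m clockwise.
Box: 34.1 × 10 = 341 N down at 1.22 m → arm 3.39 m, τ = 341 × 3.39 = 1156 N·m clockwise.
Bag of cement: 34.7 × 10 = 347 N down at 0.49 m → arm 4.12 m, τ = 347 × 4.12 = 1430 N·m clockwise.
Block: 13.6 × 10 = 136 N down at 3.854 m → arm 0.756 m, τ = 136 × 0.756 = 102.8 N·m clockwise.
Net moment of the loads = 2736 N·m clockwise.
The upward force F acts at the right end, arm 4.61 m, giving F × 4.61 counterclockwise.
Setting net torque to zero: F × 4.61 = 2736 → F = 2736 / 4.61 = 593 N.

F ≈ 593 N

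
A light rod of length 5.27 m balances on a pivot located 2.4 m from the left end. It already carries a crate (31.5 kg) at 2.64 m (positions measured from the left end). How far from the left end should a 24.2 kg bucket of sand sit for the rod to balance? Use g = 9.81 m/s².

Take moments about the pivot (at 2.4 m from the left end).
Crate: 31.5 × 9.81 = 309 N down at 2.64 m → arm 0.24 m, τ = 309 × 0.24 = 74.16 N·m clockwise.
Net moment of existing loads = 74.16 N·m clockwise.
The bucket of sand weighs 24.2 × 9.81 = 237.4 N and must supply an equal counterclockwise moment, so its lever arm about the pivot is 74.16 / 237.4 = 0.312 m.
That puts it at 2.4 − 0.312 = 2.09 m from the left end.

x ≈ 2.09 m from the left end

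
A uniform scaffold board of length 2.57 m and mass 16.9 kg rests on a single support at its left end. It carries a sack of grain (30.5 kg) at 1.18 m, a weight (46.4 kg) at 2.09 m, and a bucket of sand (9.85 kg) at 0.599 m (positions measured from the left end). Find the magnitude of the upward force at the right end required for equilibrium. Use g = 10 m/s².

Taking torques about the left end:
Beam weight: 16.9 × 10 = 169 N down at 1.285 m → arm 1.285 m, τ = 169 × 1.285 = 217.2 N·m clockwise.
Sack of grain: 30.5 × 10 = 305 N down at 1.18 m → arm 1.18 m, τ = 305 × 1.18 = 359.9 N·m clockwise.
Weight: 46.4 × 10 = 464 N down at 2.09 m → arm 2.09 m, τ = 464 × 2.09 = 969.8 N·m clockwise.
Bucket of sand: 9.85 × 10 = 98.5 N down at 0.599 m → arm 0.599 m, τ = 98.5 × 0.599 = 59 N·m clockwise.
Net moment of the loads = 1606 N·m clockwise.
The upward force F acts at the right end, arm 2.57 m, giving F × 2.57 counterclockwise.
Balancing moments: F × 2.57 = 1606, giving F = 1606 / 2.57 = 625 N.

F ≈ 625 N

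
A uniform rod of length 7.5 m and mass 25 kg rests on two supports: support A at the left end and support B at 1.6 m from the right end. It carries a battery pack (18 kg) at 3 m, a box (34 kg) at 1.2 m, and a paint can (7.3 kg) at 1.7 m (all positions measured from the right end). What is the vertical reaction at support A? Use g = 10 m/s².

Sum moments about support B (its reaction then has zero moment arm).
Beam weight: 25 × 10 = 250 N down at 3.75 m → arm 2.15 m, τ = 250 × 2.15 = 537.5 N·m counterclockwise.
Battery pack: 18 × 10 = 180 N down at 3 m → arm 1.4 m, τ = 180 × 1.4 = 252 N·m counterclockwise.
Box: 34 × 10 = 340 N down at 1.2 m → arm 0.4 m, τ = 340 × 0.4 = 136 N·m clockwise.
Paint can: 7.3 × 10 = 73 N down at 1.7 m → arm 0.1 m, τ = 73 × 0.1 = 7.3 N·m counterclockwise.
Net load moment about support B = 660.8 N·m counterclockwise.
Reaction R at support A is upward at 7.5 m, arm 5.9 m → moment R × 5.9 clockwise.
For rotational equilibrium, R × 5.9 = 660.8, so R = 112 N.

R_A ≈ 112 N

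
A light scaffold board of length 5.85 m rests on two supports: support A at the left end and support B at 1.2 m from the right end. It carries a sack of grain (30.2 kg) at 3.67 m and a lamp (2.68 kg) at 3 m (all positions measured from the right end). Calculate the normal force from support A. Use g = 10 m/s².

About support B:
Sack of grain: 30.2 × 10 = 302 N down at 3.67 m → arm 2.47 m, τ = 302 × 2.47 = 745.9 N·m counterclockwise.
Lamp: 2.68 × 10 = 26.8 N down at 3 m → arm 1.8 m, τ = 26.8 × 1.8 = 48.24 N·m counterclockwise.
Net load moment about support B = 794.1 N·m counterclockwise.
Reaction R at support A is upward at 5.85 m, arm 4.65 m → moment R × 4.65 clockwise.
Στ = 0 ⇒ R × 4.65 = 794.1 ⇒ R = 171 N.

R_A ≈ 171 N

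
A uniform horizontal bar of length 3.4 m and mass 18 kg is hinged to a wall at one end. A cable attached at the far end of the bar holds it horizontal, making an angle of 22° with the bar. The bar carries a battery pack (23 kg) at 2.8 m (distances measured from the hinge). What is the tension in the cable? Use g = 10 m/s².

Taking torques about the hinge:
Beam weight: 18 × 10 = 180 N down at 1.7 m → arm 1.7 m, τ = 180 × 1.7 = 306 N·m clockwise.
Battery pack: 23 × 10 = 230 N down at 2.8 m → arm 2.8 m, τ = 230 × 2.8 = 644 N·m clockwise.
Total clockwise load moment = 950 N·m.
The cable tension T acts at 3.4 m; only its component perpendicular to the bar, T sinθ, produces torque. sin 22° = 0.3746.
Setting net torque to zero: T × 3.4 × 0.3746 = 950 → T = 950 / 1.274 = 746 N.

T ≈ 746 N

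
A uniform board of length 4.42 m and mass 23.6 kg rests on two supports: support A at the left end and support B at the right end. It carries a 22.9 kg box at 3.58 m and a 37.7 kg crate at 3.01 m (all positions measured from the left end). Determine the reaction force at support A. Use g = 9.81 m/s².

Choose support B as the axis so its reaction then has zero moment arm.
Beam weight: 23.6 × 9.81 = 231.5 N down at 2.21 m → arm 2.21 m, τ = 231.5 × 2.21 = 511.6 N·m counterclockwise.
Box: 22.9 × 9.81 = 224.6 N down at 3.58 m → arm 0.84 m, τ = 224.6 × 0.84 = 188.7 N·m counterclockwise.
Crate: 37.7 × 9.81 = 369.8 N down at 3.01 m → arm 1.41 m, τ = 369.8 × 1.41 = 521.4 N·m counterclockwise.
Net load moment about support B = 1222 N·m counterclockwise.
Reaction R at support A is upward at 0 m, arm 4.42 m → moment R × 4.42 clockwise.
Setting net torque to zero: R × 4.42 = 1222 → R = 276 N.

R_A ≈ 276 N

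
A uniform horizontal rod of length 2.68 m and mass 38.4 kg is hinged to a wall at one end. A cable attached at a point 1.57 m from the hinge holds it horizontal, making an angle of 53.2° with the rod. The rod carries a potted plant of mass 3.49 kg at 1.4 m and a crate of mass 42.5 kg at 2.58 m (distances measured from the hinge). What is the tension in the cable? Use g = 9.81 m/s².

T ≈ 1300 N

Sum moments about the hinge (the unknown hinge reaction has zero arm there).
Beam weight: 38.4 × 9.81 = 376.7 N down at 1.34 m → arm 1.34 m, τ = 376.7 × 1.34 = 504.8 N·m clockwise.
Potted plant: 3.49 × 9.81 = 34.24 N down at 1.4 m → arm 1.4 m, τ = 34.24 × 1.4 = 47.94 N·m clockwise.
Crate: 42.5 × 9.81 = 416.9 N down at 2.58 m → arm 2.58 m, τ = 416.9 × 2.58 = 1076 N·m clockwise.
Total clockwise load moment = 1629 N·m.
The cable tension T acts at 1.57 m; only its component perpendicular to the rod, T sinθ, produces torque. sin 53.2° = 0.8007.
Setting net torque to zero: T × 1.57 × 0.8007 = 1629 → T = 1629 / 1.257 = 1300 N.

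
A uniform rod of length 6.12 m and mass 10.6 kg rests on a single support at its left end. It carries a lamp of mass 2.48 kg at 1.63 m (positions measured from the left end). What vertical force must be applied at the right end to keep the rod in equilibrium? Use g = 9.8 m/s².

Taking torques about the left end:
Beam weight: 10.6 × 9.8 = 103.9 N down at 3.06 m → arm 3.06 m, τ = 103.9 × 3.06 = 317.9 N·m clockwise.
Lamp: 2.48 × 9.8 = 24.3 N down at 1.63 m → arm 1.63 m, τ = 24.3 × 1.63 = 39.61 N·m clockwise.
Net moment of the loads = 357.5 N·m clockwise.
The upward force F acts at the right end, arm 6.12 m, giving F × 6.12 counterclockwise.
Setting net torque to zero: F × 6.12 = 357.5 → F = 357.5 / 6.12 = 58.4 N.

F ≈ 58.4 N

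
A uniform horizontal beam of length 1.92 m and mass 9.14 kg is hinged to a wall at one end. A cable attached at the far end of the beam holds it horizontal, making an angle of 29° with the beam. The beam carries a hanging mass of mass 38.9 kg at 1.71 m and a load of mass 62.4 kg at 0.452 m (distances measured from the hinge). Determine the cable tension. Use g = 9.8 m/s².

Taking torques about the hinge:
Beam weight: 9.14 × 9.8 = 89.57 N down at 0.96 m → arm 0.96 m, τ = 89.57 × 0.96 = 85.99 N·m clockwise.
Hanging mass: 38.9 × 9.8 = 381.2 N down at 1.71 m → arm 1.71 m, τ = 381.2 × 1.71 = 651.9 N·m clockwise.
Load: 62.4 × 9.8 = 611.5 N down at 0.452 m → arm 0.452 m, τ = 611.5 × 0.452 = 276.4 N·m clockwise.
Total clockwise load moment = 1014 N·m.
The cable tension T acts at 1.92 m; only its component perpendicular to the beam, T sinθ, produces torque. sin 29° = 0.4848.
Στ = 0 ⇒ T × 1.92 × 0.4848 = 1014 ⇒ T = 1014 / 0.9308 = 1090 N.

T ≈ 1090 N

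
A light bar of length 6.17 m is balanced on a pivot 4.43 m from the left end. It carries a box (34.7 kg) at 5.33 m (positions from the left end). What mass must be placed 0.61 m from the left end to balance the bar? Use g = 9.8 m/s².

Choose the pivot (at 4.43 m from the left end) as the axis so the support reaction has zero arm there.
Box: 34.7 × 9.8 = 340.1 N down at 5.33 m → arm 0.9 m, τ = 340.1 × 0.9 = 306.1 N·m clockwise.
Net moment of known loads = 306.1 N·m clockwise.
An unknown mass m at 0.61 m has arm 3.82 m; its moment is m·g·3.82 counterclockwise.
Στ = 0 ⇒ m × 9.8 × 3.82 = 306.1 ⇒ m = 306.1 / (9.8 × 3.82) = 8.18 kg.

m ≈ 8.18 kg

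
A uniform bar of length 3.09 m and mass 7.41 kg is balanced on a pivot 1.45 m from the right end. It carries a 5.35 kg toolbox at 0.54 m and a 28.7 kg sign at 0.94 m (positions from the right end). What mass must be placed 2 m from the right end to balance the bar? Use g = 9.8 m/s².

Sum moments about the pivot (at 1.45 m from the right end) (the support reaction has zero arm there).
Beam weight: 7.41 × 9.8 = 72.62 N down at 1.545 m → arm 0.095 m, τ = 72.62 × 0.095 = 6.899 N·m counterclockwise.
Toolbox: 5.35 × 9.8 = 52.43 N down at 0.54 m → arm 0.91 m, τ = 52.43 × 0.91 = 47.71 N·m clockwise.
Sign: 28.7 × 9.8 = 281.3 N down at 0.94 m → arm 0.51 m, τ = 281.3 × 0.51 = 143.5 N·m clockwise.
Net moment of known loads = 184.3 N·m clockwise.
An unknown mass m at 2 m has arm 0.55 m; its moment is m·g·0.55 counterclockwise.
Balancing moments: m × 9.8 × 0.55 = 184.3, giving m = 184.3 / (9.8 × 0.55) = 34.2 kg.

m ≈ 34.2 kg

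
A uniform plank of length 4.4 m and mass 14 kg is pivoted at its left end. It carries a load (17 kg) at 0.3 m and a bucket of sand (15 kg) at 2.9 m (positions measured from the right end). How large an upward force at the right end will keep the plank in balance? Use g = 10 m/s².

F ≈ 280 N

Choose the left end as the axis so the unknown pivot reaction has zero arm there.
Beam weight: 14 × 10 = 140 N down at 2.2 m → arm 2.2 m, τ = 140 × 2.2 = 308 N·m clockwise.
Load: 17 × 10 = 170 N down at 0.3 m → arm 4.1 m, τ = 170 × 4.1 = 697 N·m clockwise.
Bucket of sand: 15 × 10 = 150 N down at 2.9 m → arm 1.5 m, τ = 150 × 1.5 = 225 N·m clockwise.
Net moment of the loads = 1230 N·m clockwise.
The upward force F acts at the right end, arm 4.4 m, giving F × 4.4 counterclockwise.
For rotational equilibrium, F × 4.4 = 1230, so F = 1230 / 4.4 = 280 N.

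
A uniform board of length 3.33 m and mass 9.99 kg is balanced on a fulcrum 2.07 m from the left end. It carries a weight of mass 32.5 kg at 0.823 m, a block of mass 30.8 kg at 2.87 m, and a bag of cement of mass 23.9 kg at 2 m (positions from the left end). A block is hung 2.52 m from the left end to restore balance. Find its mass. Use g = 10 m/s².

Sum moments about the fulcrum (at 2.07 m from the left end) (the support reaction has zero arm there).
Beam weight: 9.99 × 10 = 99.9 N down at 1.665 m → arm 0.405 m, τ = 99.9 × 0.405 = 40.46 N·m counterclockwise.
Weight: 32.5 × 10 = 325 N down at 0.823 m → arm 1.247 m, τ = 325 × 1.247 = 405.3 N·m counterclockwise.
Block: 30.8 × 10 = 308 N down at 2.87 m → arm 0.8 m, τ = 308 × 0.8 = 246.4 N·m clockwise.
Bag of cement: 23.9 × 10 = 239 N down at 2 m → arm 0.07 m, τ = 239 × 0.07 = 16.73 N·m counterclockwise.
Net moment of known loads = 216.1 N·m counterclockwise.
An unknown mass m at 2.52 m has arm 0.45 m; its moment is m·g·0.45 clockwise.
Setting net torque to zero: m × 10 × 0.45 = 216.1 → m = 216.1 / (10 × 0.45) = 48 kg.

m ≈ 48 kg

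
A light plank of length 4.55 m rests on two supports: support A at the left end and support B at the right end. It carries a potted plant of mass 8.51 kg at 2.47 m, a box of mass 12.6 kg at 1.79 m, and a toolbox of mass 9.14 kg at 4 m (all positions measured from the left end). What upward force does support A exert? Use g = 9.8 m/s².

R_A ≈ 124 N

Choose support B as the axis so its reaction then has zero moment arm.
Potted plant: 8.51 × 9.8 = 83.4 N down at 2.47 m → arm 2.08 m, τ = 83.4 × 2.08 = 173.5 N·m counterclockwise.
Box: 12.6 × 9.8 = 123.5 N down at 1.79 m → arm 2.76 m, τ = 123.5 × 2.76 = 340.9 N·m counterclockwise.
Toolbox: 9.14 × 9.8 = 89.57 N down at 4 m → arm 0.55 m, τ = 89.57 × 0.55 = 49.26 N·m counterclockwise.
Net load moment about support B = 563.7 N·m counterclockwise.
Reaction R at support A is upward at 0 m, arm 4.55 m → moment R × 4.55 clockwise.
For rotational equilibrium, R × 4.55 = 563.7, so R = 124 N.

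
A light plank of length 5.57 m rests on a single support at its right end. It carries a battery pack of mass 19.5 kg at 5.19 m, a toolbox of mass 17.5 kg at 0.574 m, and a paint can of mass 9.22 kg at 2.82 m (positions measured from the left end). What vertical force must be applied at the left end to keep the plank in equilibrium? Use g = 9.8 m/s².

F ≈ 211 N

Choose the right end as the axis so the unknown pivot reaction has zero arm there.
Battery pack: 19.5 × 9.8 = 191.1 N down at 5.19 m → arm 0.38 m, τ = 191.1 × 0.38 = 72.62 N·m counterclockwise.
Toolbox: 17.5 × 9.8 = 171.5 N down at 0.574 m → arm 4.996 m, τ = 171.5 × 4.996 = 856.8 N·m counterclockwise.
Paint can: 9.22 × 9.8 = 90.36 N down at 2.82 m → arm 2.75 m, τ = 90.36 × 2.75 = 248.5 N·m counterclockwise.
Net moment of the loads = 1178 N·m counterclockwise.
The upward force F acts at the left end, arm 5.57 m, giving F × 5.57 clockwise.
Στ = 0 ⇒ F × 5.57 = 1178 ⇒ F = 1178 / 5.57 = 211 N.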